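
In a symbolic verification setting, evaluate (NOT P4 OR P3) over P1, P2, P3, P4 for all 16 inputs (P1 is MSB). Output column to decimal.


Formula: (NOT P4 OR P3) over P1, P2, P3, P4 (16 rows)
Evaluate each row (bits = P1,P2,P3,P4, MSB first):
  row 0 [0000]: (NOT 0 OR 0) -> 1
  row 1 [0001]: (NOT 1 OR 0) -> 0
  row 2 [0010]: (NOT 0 OR 1) -> 1
  row 3 [0011]: (NOT 1 OR 1) -> 1
  row 4 [0100]: (NOT 0 OR 0) -> 1
  row 5 [0101]: (NOT 1 OR 0) -> 0
  row 6 [0110]: (NOT 0 OR 1) -> 1
  row 7 [0111]: (NOT 1 OR 1) -> 1
  row 8 [1000]: (NOT 0 OR 0) -> 1
  row 9 [1001]: (NOT 1 OR 0) -> 0
  row 10 [1010]: (NOT 0 OR 1) -> 1
  row 11 [1011]: (NOT 1 OR 1) -> 1
  row 12 [1100]: (NOT 0 OR 0) -> 1
  row 13 [1101]: (NOT 1 OR 0) -> 0
  row 14 [1110]: (NOT 0 OR 1) -> 1
  row 15 [1111]: (NOT 1 OR 1) -> 1
Full result column, 4 rows per line (P1,P2 fixed per line; P3,P4 runs 00..11 left to right):
  rows 0-3 [P1,P2=00]: 1011  = hex B
  rows 4-7 [P1,P2=01]: 1011  = hex B
  rows 8-11 [P1,P2=10]: 1011  = hex B
  rows 12-15 [P1,P2=11]: 1011  = hex B
Output column (row 0 .. row 15) = 1011101110111011
Output column grouped in 4s = 1011 1011 1011 1011 = 0xBBBB
Convert to decimal digit by digit (value = value*16 + digit):
  B -> 11
  11*16 + 11 (B) = 187
  187*16 + 11 (B) = 3003
  3003*16 + 11 (B) = 48059
Decimal = 48059

48059


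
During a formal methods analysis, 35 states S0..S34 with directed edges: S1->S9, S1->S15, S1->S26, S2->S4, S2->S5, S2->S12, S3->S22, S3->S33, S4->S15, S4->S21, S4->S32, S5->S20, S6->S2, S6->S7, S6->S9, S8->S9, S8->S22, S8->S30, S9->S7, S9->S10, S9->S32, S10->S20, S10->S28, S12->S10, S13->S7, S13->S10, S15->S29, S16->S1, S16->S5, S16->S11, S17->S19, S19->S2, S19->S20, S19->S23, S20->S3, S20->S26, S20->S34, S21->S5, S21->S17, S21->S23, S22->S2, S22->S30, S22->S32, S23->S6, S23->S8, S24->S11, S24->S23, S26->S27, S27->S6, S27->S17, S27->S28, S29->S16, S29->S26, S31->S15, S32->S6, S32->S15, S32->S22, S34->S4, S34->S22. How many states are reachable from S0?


BFS from S0:
  layer 0: {S0}
Reachable set: {S0}
Count = 1

1


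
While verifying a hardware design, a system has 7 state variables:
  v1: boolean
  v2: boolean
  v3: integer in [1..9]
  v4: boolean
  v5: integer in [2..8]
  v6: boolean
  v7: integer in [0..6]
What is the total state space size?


State space = product of domain sizes of all variables.
Domain sizes:
  v1 (boolean): 2
  v2 (boolean): 2
  v3 (integer in [1..9]): 9
  v4 (boolean): 2
  v5 (integer in [2..8]): 7
  v6 (boolean): 2
  v7 (integer in [0..6]): 7
Product = 2 * 2 * 9 * 2 * 7 * 2 * 7 = 7056

7056


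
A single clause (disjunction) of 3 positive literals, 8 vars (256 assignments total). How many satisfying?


Step 1: Total=2^8=256
Step 2: Unsat when all 3 false: 2^5=32
Step 3: Sat=256-32=224

224


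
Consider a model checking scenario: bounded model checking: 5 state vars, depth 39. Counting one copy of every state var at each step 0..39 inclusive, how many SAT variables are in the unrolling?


BMC unrolls to depth k, creating one copy of each state var for steps 0..k.
Step count = 39 + 1 = 40 (steps 0 through 39)
Vars per step = 5
Total = 5 * 40 = 200

200


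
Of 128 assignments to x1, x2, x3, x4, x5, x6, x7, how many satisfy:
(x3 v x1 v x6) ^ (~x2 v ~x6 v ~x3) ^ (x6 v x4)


CNF with 3 clauses over 7 vars (128 assignments).
An assignment satisfies CNF iff every clause has >=1 true literal.
Check each row (bits = x1,x2,x3,x4,x5,x6,x7; clause T/F shown):
  row 0 [0000000]: clauses=FTF -> 0
  row 1 [0000001]: clauses=FTF -> 0
  row 2 [0000010]: clauses=TTT -> 1
  row 3 [0000011]: clauses=TTT -> 1
  row 4 [0000100]: clauses=FTF -> 0
  (every remaining row is evaluated the same way; all 128 results are listed next)
Full result column, 8 rows per line (x1,x2,x3,x4 fixed per line; x5,x6,x7 runs 000..111 left to right):
  rows 0-7 [x1,x2,x3,x4=0000]: 00110011  (ones: 4)
  rows 8-15 [x1,x2,x3,x4=0001]: 00110011  (ones: 4)
  rows 16-23 [x1,x2,x3,x4=0010]: 00110011  (ones: 4)
  rows 24-31 [x1,x2,x3,x4=0011]: 11111111  (ones: 8)
  rows 32-39 [x1,x2,x3,x4=0100]: 00110011  (ones: 4)
  rows 40-47 [x1,x2,x3,x4=0101]: 00110011  (ones: 4)
  rows 48-55 [x1,x2,x3,x4=0110]: 00000000  (ones: 0)
  rows 56-63 [x1,x2,x3,x4=0111]: 11001100  (ones: 4)
  rows 64-71 [x1,x2,x3,x4=1000]: 00110011  (ones: 4)
  rows 72-79 [x1,x2,x3,x4=1001]: 11111111  (ones: 8)
  rows 80-87 [x1,x2,x3,x4=1010]: 00110011  (ones: 4)
  rows 88-95 [x1,x2,x3,x4=1011]: 11111111  (ones: 8)
  rows 96-103 [x1,x2,x3,x4=1100]: 00110011  (ones: 4)
  rows 104-111 [x1,x2,x3,x4=1101]: 11111111  (ones: 8)
  rows 112-119 [x1,x2,x3,x4=1110]: 00000000  (ones: 0)
  rows 120-127 [x1,x2,x3,x4=1111]: 11001100  (ones: 4)
Satisfying assignments = 4+4+4+8+4+4+0+4+4+8+4+8+4+8+0+4 = 72

72


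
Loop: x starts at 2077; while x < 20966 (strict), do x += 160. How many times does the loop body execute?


Step 1: x goes from 2077 toward 20966 by 160; the body runs while x<20966, so iterations = ceil((bound-start)/step)
Step 2: Distance=18889
Step 3: ceil(18889/160)=119

119


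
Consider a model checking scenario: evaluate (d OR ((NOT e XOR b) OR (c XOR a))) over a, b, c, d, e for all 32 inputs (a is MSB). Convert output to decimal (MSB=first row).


Formula: (d OR ((NOT e XOR b) OR (c XOR a))) over a, b, c, d, e (32 rows)
Evaluate each row (bits = a,b,c,d,e, MSB first):
  row 0 [00000]: (0 OR ((NOT 0 XOR 0) OR (0 XOR 0))) -> 1
  row 1 [00001]: (0 OR ((NOT 1 XOR 0) OR (0 XOR 0))) -> 0
  row 2 [00010]: (1 OR ((NOT 0 XOR 0) OR (0 XOR 0))) -> 1
  row 3 [00011]: (1 OR ((NOT 1 XOR 0) OR (0 XOR 0))) -> 1
  row 4 [00100]: (0 OR ((NOT 0 XOR 0) OR (1 XOR 0))) -> 1
  row 5 [00101]: (0 OR ((NOT 1 XOR 0) OR (1 XOR 0))) -> 1
  row 6 [00110]: (1 OR ((NOT 0 XOR 0) OR (1 XOR 0))) -> 1
  row 7 [00111]: (1 OR ((NOT 1 XOR 0) OR (1 XOR 0))) -> 1
  row 8 [01000]: (0 OR ((NOT 0 XOR 1) OR (0 XOR 0))) -> 0
  row 9 [01001]: (0 OR ((NOT 1 XOR 1) OR (0 XOR 0))) -> 1
  row 10 [01010]: (1 OR ((NOT 0 XOR 1) OR (0 XOR 0))) -> 1
  row 11 [01011]: (1 OR ((NOT 1 XOR 1) OR (0 XOR 0))) -> 1
  row 12 [01100]: (0 OR ((NOT 0 XOR 1) OR (1 XOR 0))) -> 1
  row 13 [01101]: (0 OR ((NOT 1 XOR 1) OR (1 XOR 0))) -> 1
  row 14 [01110]: (1 OR ((NOT 0 XOR 1) OR (1 XOR 0))) -> 1
  row 15 [01111]: (1 OR ((NOT 1 XOR 1) OR (1 XOR 0))) -> 1
  row 16 [10000]: (0 OR ((NOT 0 XOR 0) OR (0 XOR 1))) -> 1
  row 17 [10001]: (0 OR ((NOT 1 XOR 0) OR (0 XOR 1))) -> 1
  row 18 [10010]: (1 OR ((NOT 0 XOR 0) OR (0 XOR 1))) -> 1
  row 19 [10011]: (1 OR ((NOT 1 XOR 0) OR (0 XOR 1))) -> 1
  row 20 [10100]: (0 OR ((NOT 0 XOR 0) OR (1 XOR 1))) -> 1
  row 21 [10101]: (0 OR ((NOT 1 XOR 0) OR (1 XOR 1))) -> 0
  row 22 [10110]: (1 OR ((NOT 0 XOR 0) OR (1 XOR 1))) -> 1
  row 23 [10111]: (1 OR ((NOT 1 XOR 0) OR (1 XOR 1))) -> 1
  row 24 [11000]: (0 OR ((NOT 0 XOR 1) OR (0 XOR 1))) -> 1
  row 25 [11001]: (0 OR ((NOT 1 XOR 1) OR (0 XOR 1))) -> 1
  row 26 [11010]: (1 OR ((NOT 0 XOR 1) OR (0 XOR 1))) -> 1
  row 27 [11011]: (1 OR ((NOT 1 XOR 1) OR (0 XOR 1))) -> 1
  row 28 [11100]: (0 OR ((NOT 0 XOR 1) OR (1 XOR 1))) -> 0
  row 29 [11101]: (0 OR ((NOT 1 XOR 1) OR (1 XOR 1))) -> 1
  row 30 [11110]: (1 OR ((NOT 0 XOR 1) OR (1 XOR 1))) -> 1
  row 31 [11111]: (1 OR ((NOT 1 XOR 1) OR (1 XOR 1))) -> 1
Full result column, 4 rows per line (a,b,c fixed per line; d,e runs 00..11 left to right):
  rows 0-3 [a,b,c=000]: 1011  = hex B
  rows 4-7 [a,b,c=001]: 1111  = hex F
  rows 8-11 [a,b,c=010]: 0111  = hex 7
  rows 12-15 [a,b,c=011]: 1111  = hex F
  rows 16-19 [a,b,c=100]: 1111  = hex F
  rows 20-23 [a,b,c=101]: 1011  = hex B
  rows 24-27 [a,b,c=110]: 1111  = hex F
  rows 28-31 [a,b,c=111]: 0111  = hex 7
Output column (row 0 .. row 31) = 10111111011111111111101111110111
Output column grouped in 4s = 1011 1111 0111 1111 1111 1011 1111 0111 = 0xBF7FFBF7
Convert to decimal digit by digit (value = value*16 + digit):
  B -> 11
  11*16 + 15 (F) = 191
  191*16 + 7 = 3063
  3063*16 + 15 (F) = 49023
  49023*16 + 15 (F) = 784383
  784383*16 + 11 (B) = 12550139
  12550139*16 + 15 (F) = 200802239
  200802239*16 + 7 = 3212835831
Decimal = 3212835831

3212835831


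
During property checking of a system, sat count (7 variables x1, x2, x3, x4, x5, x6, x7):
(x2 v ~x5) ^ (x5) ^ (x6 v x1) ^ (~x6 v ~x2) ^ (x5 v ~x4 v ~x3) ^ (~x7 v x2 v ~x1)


CNF with 6 clauses over 7 vars (128 assignments).
An assignment satisfies CNF iff every clause has >=1 true literal.
Check each row (bits = x1,x2,x3,x4,x5,x6,x7; clause T/F shown):
  row 0 [0000000]: clauses=TFFTTT -> 0
  row 1 [0000001]: clauses=TFFTTT -> 0
  row 2 [0000010]: clauses=TFTTTT -> 0
  row 3 [0000011]: clauses=TFTTTT -> 0
  row 4 [0000100]: clauses=FTFTTT -> 0
  (every remaining row is evaluated the same way; all 128 results are listed next)
Full result column, 8 rows per line (x1,x2,x3,x4 fixed per line; x5,x6,x7 runs 000..111 left to right):
  rows 0-7 [x1,x2,x3,x4=0000]: 00000000  (ones: 0)
  rows 8-15 [x1,x2,x3,x4=0001]: 00000000  (ones: 0)
  rows 16-23 [x1,x2,x3,x4=0010]: 00000000  (ones: 0)
  rows 24-31 [x1,x2,x3,x4=0011]: 00000000  (ones: 0)
  rows 32-39 [x1,x2,x3,x4=0100]: 00000000  (ones: 0)
  rows 40-47 [x1,x2,x3,x4=0101]: 00000000  (ones: 0)
  rows 48-55 [x1,x2,x3,x4=0110]: 00000000  (ones: 0)
  rows 56-63 [x1,x2,x3,x4=0111]: 00000000  (ones: 0)
  rows 64-71 [x1,x2,x3,x4=1000]: 00000000  (ones: 0)
  rows 72-79 [x1,x2,x3,x4=1001]: 00000000  (ones: 0)
  rows 80-87 [x1,x2,x3,x4=1010]: 00000000  (ones: 0)
  rows 88-95 [x1,x2,x3,x4=1011]: 00000000  (ones: 0)
  rows 96-103 [x1,x2,x3,x4=1100]: 00001100  (ones: 2)
  rows 104-111 [x1,x2,x3,x4=1101]: 00001100  (ones: 2)
  rows 112-119 [x1,x2,x3,x4=1110]: 00001100  (ones: 2)
  rows 120-127 [x1,x2,x3,x4=1111]: 00001100  (ones: 2)
Satisfying assignments = 0+0+0+0+0+0+0+0+0+0+0+0+2+2+2+2 = 8

8


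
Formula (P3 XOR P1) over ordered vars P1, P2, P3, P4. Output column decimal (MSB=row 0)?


Formula: (P3 XOR P1) over P1, P2, P3, P4 (16 rows)
Evaluate each row (bits = P1,P2,P3,P4, MSB first):
  row 0 [0000]: (0 XOR 0) -> 0
  row 1 [0001]: (0 XOR 0) -> 0
  row 2 [0010]: (1 XOR 0) -> 1
  row 3 [0011]: (1 XOR 0) -> 1
  row 4 [0100]: (0 XOR 0) -> 0
  row 5 [0101]: (0 XOR 0) -> 0
  row 6 [0110]: (1 XOR 0) -> 1
  row 7 [0111]: (1 XOR 0) -> 1
  row 8 [1000]: (0 XOR 1) -> 1
  row 9 [1001]: (0 XOR 1) -> 1
  row 10 [1010]: (1 XOR 1) -> 0
  row 11 [1011]: (1 XOR 1) -> 0
  row 12 [1100]: (0 XOR 1) -> 1
  row 13 [1101]: (0 XOR 1) -> 1
  row 14 [1110]: (1 XOR 1) -> 0
  row 15 [1111]: (1 XOR 1) -> 0
Full result column, 4 rows per line (P1,P2 fixed per line; P3,P4 runs 00..11 left to right):
  rows 0-3 [P1,P2=00]: 0011  = hex 3
  rows 4-7 [P1,P2=01]: 0011  = hex 3
  rows 8-11 [P1,P2=10]: 1100  = hex C
  rows 12-15 [P1,P2=11]: 1100  = hex C
Output column (row 0 .. row 15) = 0011001111001100
Output column grouped in 4s = 0011 0011 1100 1100 = 0x33CC
Convert to decimal digit by digit (value = value*16 + digit):
  3 -> 3
  3*16 + 3 = 51
  51*16 + 12 (C) = 828
  828*16 + 12 (C) = 13260
Decimal = 13260

13260


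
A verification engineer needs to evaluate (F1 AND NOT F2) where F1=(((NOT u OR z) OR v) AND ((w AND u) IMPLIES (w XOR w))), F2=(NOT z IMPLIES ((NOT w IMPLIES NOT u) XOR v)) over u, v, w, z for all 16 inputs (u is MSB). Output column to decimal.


F1 = (((NOT u OR z) OR v) AND ((w AND u) IMPLIES (w XOR w)))
F2 = (NOT z IMPLIES ((NOT w IMPLIES NOT u) XOR v))
Counterexample to F1=>F2 is where F1=1 and F2=0.
Evaluate each row (bits = u,v,w,z, MSB first):
  row 0 [0000]: F1=1 F2=1 -> F1&~F2 -> 0
  row 1 [0001]: F1=1 F2=1 -> F1&~F2 -> 0
  row 2 [0010]: F1=1 F2=1 -> F1&~F2 -> 0
  row 3 [0011]: F1=1 F2=1 -> F1&~F2 -> 0
  row 4 [0100]: F1=1 F2=0 -> F1&~F2 -> 1
  row 5 [0101]: F1=1 F2=1 -> F1&~F2 -> 0
  row 6 [0110]: F1=1 F2=0 -> F1&~F2 -> 1
  row 7 [0111]: F1=1 F2=1 -> F1&~F2 -> 0
  row 8 [1000]: F1=0 F2=0 -> F1&~F2 -> 0
  row 9 [1001]: F1=1 F2=1 -> F1&~F2 -> 0
  row 10 [1010]: F1=0 F2=1 -> F1&~F2 -> 0
  row 11 [1011]: F1=0 F2=1 -> F1&~F2 -> 0
  row 12 [1100]: F1=1 F2=1 -> F1&~F2 -> 0
  row 13 [1101]: F1=1 F2=1 -> F1&~F2 -> 0
  row 14 [1110]: F1=0 F2=0 -> F1&~F2 -> 0
  row 15 [1111]: F1=0 F2=1 -> F1&~F2 -> 0
Full result column, 4 rows per line (u,v fixed per line; w,z runs 00..11 left to right):
  rows 0-3 [u,v=00]: 0000  = hex 0
  rows 4-7 [u,v=01]: 1010  = hex A
  rows 8-11 [u,v=10]: 0000  = hex 0
  rows 12-15 [u,v=11]: 0000  = hex 0
Counterexample vector (row 0 .. row 15) = 0000101000000000
Output column grouped in 4s = 0000 1010 0000 0000 = 0x0A00
Convert to decimal digit by digit (value = value*16 + digit):
  0 -> 0
  0*16 + 10 (A) = 10
  10*16 + 0 = 160
  160*16 + 0 = 2560
Decimal = 2560

2560


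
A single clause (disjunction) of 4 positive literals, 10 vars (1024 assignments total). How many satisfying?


Step 1: Total=2^10=1024
Step 2: Unsat when all 4 false: 2^6=64
Step 3: Sat=1024-64=960

960


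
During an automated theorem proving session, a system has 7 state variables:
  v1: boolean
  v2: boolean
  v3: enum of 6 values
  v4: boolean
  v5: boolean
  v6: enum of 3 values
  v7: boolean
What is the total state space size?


State space = product of domain sizes of all variables.
Domain sizes:
  v1 (boolean): 2
  v2 (boolean): 2
  v3 (enum of 6 values): 6
  v4 (boolean): 2
  v5 (boolean): 2
  v6 (enum of 3 values): 3
  v7 (boolean): 2
Product = 2 * 2 * 6 * 2 * 2 * 3 * 2 = 576

576


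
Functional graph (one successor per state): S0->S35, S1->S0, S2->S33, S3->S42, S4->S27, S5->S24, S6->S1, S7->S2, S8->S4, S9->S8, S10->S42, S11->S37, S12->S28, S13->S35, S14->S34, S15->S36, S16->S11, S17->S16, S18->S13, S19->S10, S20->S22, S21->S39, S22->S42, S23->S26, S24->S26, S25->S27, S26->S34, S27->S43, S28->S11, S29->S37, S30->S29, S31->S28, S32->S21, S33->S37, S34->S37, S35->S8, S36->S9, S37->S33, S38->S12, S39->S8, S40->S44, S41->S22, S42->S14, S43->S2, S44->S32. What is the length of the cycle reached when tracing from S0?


Trace from S0 until a state repeats:
  S0 -> S35 -> S8 -> S4 -> S27 -> S43 -> S2 -> S33 -> S37 -> S33
S33 first seen at step 7, revisited at step 9.
Cycle length = 9 - 7 = 2

2


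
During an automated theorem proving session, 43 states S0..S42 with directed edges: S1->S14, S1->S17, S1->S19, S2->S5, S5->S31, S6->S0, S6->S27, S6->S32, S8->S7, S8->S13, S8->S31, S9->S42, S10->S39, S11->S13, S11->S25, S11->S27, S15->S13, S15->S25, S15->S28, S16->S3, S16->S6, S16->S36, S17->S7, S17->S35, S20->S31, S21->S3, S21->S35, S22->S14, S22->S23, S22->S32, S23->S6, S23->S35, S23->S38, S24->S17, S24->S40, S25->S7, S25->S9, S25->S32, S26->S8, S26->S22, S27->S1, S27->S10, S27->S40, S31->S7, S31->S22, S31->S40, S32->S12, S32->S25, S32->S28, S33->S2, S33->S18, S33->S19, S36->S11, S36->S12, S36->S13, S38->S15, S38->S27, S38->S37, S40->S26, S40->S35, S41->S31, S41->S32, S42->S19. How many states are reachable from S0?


BFS from S0:
  layer 0: {S0}
Reachable set: {S0}
Count = 1

1


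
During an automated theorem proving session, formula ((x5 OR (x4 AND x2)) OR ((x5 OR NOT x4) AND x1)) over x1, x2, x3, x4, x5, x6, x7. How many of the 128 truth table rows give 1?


Formula: ((x5 OR (x4 AND x2)) OR ((x5 OR NOT x4) AND x1)) over 7 vars (128 rows)
Evaluate each row (x1, x2, x3, x4, x5, x6, x7 as bits, MSB first):
  row 0 [0000000]: ((0 OR (0 AND 0)) OR ((0 OR NOT 0) AND 0)) -> 0
  row 1 [0000001]: ((0 OR (0 AND 0)) OR ((0 OR NOT 0) AND 0)) -> 0
  row 2 [0000010]: ((0 OR (0 AND 0)) OR ((0 OR NOT 0) AND 0)) -> 0
  row 3 [0000011]: ((0 OR (0 AND 0)) OR ((0 OR NOT 0) AND 0)) -> 0
  row 4 [0000100]: ((1 OR (0 AND 0)) OR ((1 OR NOT 0) AND 0)) -> 1
  (every remaining row is evaluated the same way; all 128 results are listed next)
Full result column, 8 rows per line (x1,x2,x3,x4 fixed per line; x5,x6,x7 runs 000..111 left to right):
  rows 0-7 [x1,x2,x3,x4=0000]: 00001111  (ones: 4)
  rows 8-15 [x1,x2,x3,x4=0001]: 00001111  (ones: 4)
  rows 16-23 [x1,x2,x3,x4=0010]: 00001111  (ones: 4)
  rows 24-31 [x1,x2,x3,x4=0011]: 00001111  (ones: 4)
  rows 32-39 [x1,x2,x3,x4=0100]: 00001111  (ones: 4)
  rows 40-47 [x1,x2,x3,x4=0101]: 11111111  (ones: 8)
  rows 48-55 [x1,x2,x3,x4=0110]: 00001111  (ones: 4)
  rows 56-63 [x1,x2,x3,x4=0111]: 11111111  (ones: 8)
  rows 64-71 [x1,x2,x3,x4=1000]: 11111111  (ones: 8)
  rows 72-79 [x1,x2,x3,x4=1001]: 00001111  (ones: 4)
  rows 80-87 [x1,x2,x3,x4=1010]: 11111111  (ones: 8)
  rows 88-95 [x1,x2,x3,x4=1011]: 00001111  (ones: 4)
  rows 96-103 [x1,x2,x3,x4=1100]: 11111111  (ones: 8)
  rows 104-111 [x1,x2,x3,x4=1101]: 11111111  (ones: 8)
  rows 112-119 [x1,x2,x3,x4=1110]: 11111111  (ones: 8)
  rows 120-127 [x1,x2,x3,x4=1111]: 11111111  (ones: 8)
Count of 1-rows = 4+4+4+4+4+8+4+8+8+4+8+4+8+8+8+8 = 96

96


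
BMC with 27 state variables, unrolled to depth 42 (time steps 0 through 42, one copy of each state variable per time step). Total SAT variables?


BMC unrolls to depth k, creating one copy of each state var for steps 0..k.
Step count = 42 + 1 = 43 (steps 0 through 42)
Vars per step = 27
Total = 27 * 43 = 1161

1161


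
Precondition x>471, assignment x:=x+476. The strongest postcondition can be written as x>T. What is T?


Formula: sp(P, x:=E) = exists old_x. (x = E[old_x/x]) AND P[old_x/x] (old_x is the value of x before the assignment; eliminate old_x by solving x = E[old_x/x] for old_x)
Step 1: Precondition P: x>471, i.e. old_x > 471
Step 2: Assignment gives x = old_x + 476, so old_x = x - 476
Step 3: Substitute into P: x - 476 > 471
Step 4: Simplify: x > 471+476 = 947

947


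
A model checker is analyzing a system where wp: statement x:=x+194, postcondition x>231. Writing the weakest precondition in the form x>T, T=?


Formula: wp(x:=E, P) = P[E/x] (substitute E for x in postcondition)
Step 1: Postcondition: x>231
Step 2: Substitute x+194 for x: x+194>231
Step 3: Solve for x: x > 231-194 = 37

37


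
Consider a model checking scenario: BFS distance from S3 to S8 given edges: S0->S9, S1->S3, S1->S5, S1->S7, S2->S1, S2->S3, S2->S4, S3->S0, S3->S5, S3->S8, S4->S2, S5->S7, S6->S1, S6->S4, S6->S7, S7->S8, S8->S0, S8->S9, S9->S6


BFS layer-by-layer from S3:
  dist 0: {S3}
  dist 1: {S0, S5, S8}
  -> S8 reached at distance 1
Shortest path length = 1

1


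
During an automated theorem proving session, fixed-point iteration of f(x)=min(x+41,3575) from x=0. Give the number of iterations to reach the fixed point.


Step 1: x=0, cap=3575, increment=41
Step 2: x grows by 41 each step until capped at 3575; fixed point is x=3575
Step 3: iterations = ceil(3575/41) = 88

88


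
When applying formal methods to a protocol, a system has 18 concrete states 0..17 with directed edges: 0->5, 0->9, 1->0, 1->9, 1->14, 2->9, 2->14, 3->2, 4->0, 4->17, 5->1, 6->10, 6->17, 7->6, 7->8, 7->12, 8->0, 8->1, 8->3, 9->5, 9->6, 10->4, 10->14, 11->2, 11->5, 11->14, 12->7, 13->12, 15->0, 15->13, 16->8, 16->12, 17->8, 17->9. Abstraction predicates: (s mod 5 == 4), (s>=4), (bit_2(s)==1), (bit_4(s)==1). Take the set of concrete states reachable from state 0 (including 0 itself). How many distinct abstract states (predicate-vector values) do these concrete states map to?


BFS from 0:
Concrete reachable: {0, 1, 2, 3, 4, 5, 6, 8, 9, 10, 14, 17}
Abstract via predicates (s mod 5 == 4), (s>=4), (bit_2(s)==1), (bit_4(s)==1):
  (0,0,0,0) <- {0, 1, 2, 3}
  (0,1,0,0) <- {8, 10}
  (0,1,0,1) <- {17}
  (0,1,1,0) <- {5, 6}
  (1,1,0,0) <- {9}
  (1,1,1,0) <- {4, 14}
Distinct abstract states = 6

6


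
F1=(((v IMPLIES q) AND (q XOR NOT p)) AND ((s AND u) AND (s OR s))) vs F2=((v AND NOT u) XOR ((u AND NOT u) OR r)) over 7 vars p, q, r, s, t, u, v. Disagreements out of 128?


F1 = (((v IMPLIES q) AND (q XOR NOT p)) AND ((s AND u) AND (s OR s)))
F2 = ((v AND NOT u) XOR ((u AND NOT u) OR r))
Evaluate both on each of 128 rows (bits = p,q,r,s,t,u,v):
  row 0 [0000000]: F1=0 F2=0 -> 0
  row 1 [0000001]: F1=0 F2=1 (differ) -> 1
  row 2 [0000010]: F1=0 F2=0 -> 0
  row 3 [0000011]: F1=0 F2=0 -> 0
  row 4 [0000100]: F1=0 F2=0 -> 0
  (every remaining row is evaluated the same way; all 128 results are listed next)
Full result column, 8 rows per line (p,q,r,s fixed per line; t,u,v runs 000..111 left to right):
  rows 0-7 [p,q,r,s=0000]: 01000100  (ones: 2)
  rows 8-15 [p,q,r,s=0001]: 01100110  (ones: 4)
  rows 16-23 [p,q,r,s=0010]: 10111011  (ones: 6)
  rows 24-31 [p,q,r,s=0011]: 10011001  (ones: 4)
  rows 32-39 [p,q,r,s=0100]: 01000100  (ones: 2)
  rows 40-47 [p,q,r,s=0101]: 01000100  (ones: 2)
  rows 48-55 [p,q,r,s=0110]: 10111011  (ones: 6)
  rows 56-63 [p,q,r,s=0111]: 10111011  (ones: 6)
  rows 64-71 [p,q,r,s=1000]: 01000100  (ones: 2)
  rows 72-79 [p,q,r,s=1001]: 01000100  (ones: 2)
  rows 80-87 [p,q,r,s=1010]: 10111011  (ones: 6)
  rows 88-95 [p,q,r,s=1011]: 10111011  (ones: 6)
  rows 96-103 [p,q,r,s=1100]: 01000100  (ones: 2)
  rows 104-111 [p,q,r,s=1101]: 01110111  (ones: 6)
  rows 112-119 [p,q,r,s=1110]: 10111011  (ones: 6)
  rows 120-127 [p,q,r,s=1111]: 10001000  (ones: 2)
Disagreements = 2+4+6+4+2+2+6+6+2+2+6+6+2+6+6+2 = 64

64


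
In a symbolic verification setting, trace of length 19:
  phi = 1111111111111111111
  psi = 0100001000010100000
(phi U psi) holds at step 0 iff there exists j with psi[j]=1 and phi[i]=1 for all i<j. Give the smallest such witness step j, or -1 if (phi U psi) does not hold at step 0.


(phi U psi) at 0: need smallest j with psi[j]=1 and phi[i]=1 for all i in [0,j).
Scan from step 0:
  step 0: phi=1, psi=0 -> continue
  step 1: psi=1 and phi held for [0,1) -> witness found
Witness step = 1

1


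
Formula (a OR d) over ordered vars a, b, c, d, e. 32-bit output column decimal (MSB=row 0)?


Formula: (a OR d) over a, b, c, d, e (32 rows)
Evaluate each row (bits = a,b,c,d,e, MSB first):
  row 0 [00000]: (0 OR 0) -> 0
  row 1 [00001]: (0 OR 0) -> 0
  row 2 [00010]: (0 OR 1) -> 1
  row 3 [00011]: (0 OR 1) -> 1
  row 4 [00100]: (0 OR 0) -> 0
  row 5 [00101]: (0 OR 0) -> 0
  row 6 [00110]: (0 OR 1) -> 1
  row 7 [00111]: (0 OR 1) -> 1
  row 8 [01000]: (0 OR 0) -> 0
  row 9 [01001]: (0 OR 0) -> 0
  row 10 [01010]: (0 OR 1) -> 1
  row 11 [01011]: (0 OR 1) -> 1
  row 12 [01100]: (0 OR 0) -> 0
  row 13 [01101]: (0 OR 0) -> 0
  row 14 [01110]: (0 OR 1) -> 1
  row 15 [01111]: (0 OR 1) -> 1
  row 16 [10000]: (1 OR 0) -> 1
  row 17 [10001]: (1 OR 0) -> 1
  row 18 [10010]: (1 OR 1) -> 1
  row 19 [10011]: (1 OR 1) -> 1
  row 20 [10100]: (1 OR 0) -> 1
  row 21 [10101]: (1 OR 0) -> 1
  row 22 [10110]: (1 OR 1) -> 1
  row 23 [10111]: (1 OR 1) -> 1
  row 24 [11000]: (1 OR 0) -> 1
  row 25 [11001]: (1 OR 0) -> 1
  row 26 [11010]: (1 OR 1) -> 1
  row 27 [11011]: (1 OR 1) -> 1
  row 28 [11100]: (1 OR 0) -> 1
  row 29 [11101]: (1 OR 0) -> 1
  row 30 [11110]: (1 OR 1) -> 1
  row 31 [11111]: (1 OR 1) -> 1
Full result column, 4 rows per line (a,b,c fixed per line; d,e runs 00..11 left to right):
  rows 0-3 [a,b,c=000]: 0011  = hex 3
  rows 4-7 [a,b,c=001]: 0011  = hex 3
  rows 8-11 [a,b,c=010]: 0011  = hex 3
  rows 12-15 [a,b,c=011]: 0011  = hex 3
  rows 16-19 [a,b,c=100]: 1111  = hex F
  rows 20-23 [a,b,c=101]: 1111  = hex F
  rows 24-27 [a,b,c=110]: 1111  = hex F
  rows 28-31 [a,b,c=111]: 1111  = hex F
Output column (row 0 .. row 31) = 00110011001100111111111111111111
Output column grouped in 4s = 0011 0011 0011 0011 1111 1111 1111 1111 = 0x3333FFFF
Convert to decimal digit by digit (value = value*16 + digit):
  3 -> 3
  3*16 + 3 = 51
  51*16 + 3 = 819
  819*16 + 3 = 13107
  13107*16 + 15 (F) = 209727
  209727*16 + 15 (F) = 3355647
  3355647*16 + 15 (F) = 53690367
  53690367*16 + 15 (F) = 859045887
Decimal = 859045887

859045887


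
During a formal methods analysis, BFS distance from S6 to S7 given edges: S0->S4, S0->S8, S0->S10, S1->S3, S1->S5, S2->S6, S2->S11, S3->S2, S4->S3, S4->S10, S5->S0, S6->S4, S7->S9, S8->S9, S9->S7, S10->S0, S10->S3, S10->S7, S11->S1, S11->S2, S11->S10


BFS layer-by-layer from S6:
  dist 0: {S6}
  dist 1: {S4}
  dist 2: {S3, S10}
  dist 3: {S0, S2, S7}
  -> S7 reached at distance 3
Shortest path length = 3

3


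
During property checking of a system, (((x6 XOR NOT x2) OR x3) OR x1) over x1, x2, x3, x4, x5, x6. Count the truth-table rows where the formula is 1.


Formula: (((x6 XOR NOT x2) OR x3) OR x1) over 6 vars (64 rows)
Evaluate each row (x1, x2, x3, x4, x5, x6 as bits, MSB first):
  row 0 [000000]: (((0 XOR NOT 0) OR 0) OR 0) -> 1
  row 1 [000001]: (((1 XOR NOT 0) OR 0) OR 0) -> 0
  row 2 [000010]: (((0 XOR NOT 0) OR 0) OR 0) -> 1
  row 3 [000011]: (((1 XOR NOT 0) OR 0) OR 0) -> 0
  row 4 [000100]: (((0 XOR NOT 0) OR 0) OR 0) -> 1
  (every remaining row is evaluated the same way; all 64 results are listed next)
Full result column, 8 rows per line (x1,x2,x3 fixed per line; x4,x5,x6 runs 000..111 left to right):
  rows 0-7 [x1,x2,x3=000]: 10101010  (ones: 4)
  rows 8-15 [x1,x2,x3=001]: 11111111  (ones: 8)
  rows 16-23 [x1,x2,x3=010]: 01010101  (ones: 4)
  rows 24-31 [x1,x2,x3=011]: 11111111  (ones: 8)
  rows 32-39 [x1,x2,x3=100]: 11111111  (ones: 8)
  rows 40-47 [x1,x2,x3=101]: 11111111  (ones: 8)
  rows 48-55 [x1,x2,x3=110]: 11111111  (ones: 8)
  rows 56-63 [x1,x2,x3=111]: 11111111  (ones: 8)
Count of 1-rows = 4+8+4+8+8+8+8+8 = 56

56


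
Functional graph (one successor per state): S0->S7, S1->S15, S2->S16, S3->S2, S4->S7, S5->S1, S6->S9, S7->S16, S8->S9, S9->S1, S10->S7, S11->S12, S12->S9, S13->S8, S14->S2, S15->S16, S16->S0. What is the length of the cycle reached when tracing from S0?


Trace from S0 until a state repeats:
  S0 -> S7 -> S16 -> S0
S0 first seen at step 0, revisited at step 3.
Cycle length = 3 - 0 = 3

3


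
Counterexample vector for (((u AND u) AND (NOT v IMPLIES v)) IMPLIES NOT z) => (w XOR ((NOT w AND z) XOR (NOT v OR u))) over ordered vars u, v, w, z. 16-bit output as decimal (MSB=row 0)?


F1 = (((u AND u) AND (NOT v IMPLIES v)) IMPLIES NOT z)
F2 = (w XOR ((NOT w AND z) XOR (NOT v OR u)))
Counterexample to F1=>F2 is where F1=1 and F2=0.
Evaluate each row (bits = u,v,w,z, MSB first):
  row 0 [0000]: F1=1 F2=1 -> F1&~F2 -> 0
  row 1 [0001]: F1=1 F2=0 -> F1&~F2 -> 1
  row 2 [0010]: F1=1 F2=0 -> F1&~F2 -> 1
  row 3 [0011]: F1=1 F2=0 -> F1&~F2 -> 1
  row 4 [0100]: F1=1 F2=0 -> F1&~F2 -> 1
  row 5 [0101]: F1=1 F2=1 -> F1&~F2 -> 0
  row 6 [0110]: F1=1 F2=1 -> F1&~F2 -> 0
  row 7 [0111]: F1=1 F2=1 -> F1&~F2 -> 0
  row 8 [1000]: F1=1 F2=1 -> F1&~F2 -> 0
  row 9 [1001]: F1=1 F2=0 -> F1&~F2 -> 1
  row 10 [1010]: F1=1 F2=0 -> F1&~F2 -> 1
  row 11 [1011]: F1=1 F2=0 -> F1&~F2 -> 1
  row 12 [1100]: F1=1 F2=1 -> F1&~F2 -> 0
  row 13 [1101]: F1=0 F2=0 -> F1&~F2 -> 0
  row 14 [1110]: F1=1 F2=0 -> F1&~F2 -> 1
  row 15 [1111]: F1=0 F2=0 -> F1&~F2 -> 0
Full result column, 4 rows per line (u,v fixed per line; w,z runs 00..11 left to right):
  rows 0-3 [u,v=00]: 0111  = hex 7
  rows 4-7 [u,v=01]: 1000  = hex 8
  rows 8-11 [u,v=10]: 0111  = hex 7
  rows 12-15 [u,v=11]: 0010  = hex 2
Counterexample vector (row 0 .. row 15) = 0111100001110010
Output column grouped in 4s = 0111 1000 0111 0010 = 0x7872
Convert to decimal digit by digit (value = value*16 + digit):
  7 -> 7
  7*16 + 8 = 120
  120*16 + 7 = 1927
  1927*16 + 2 = 30834
Decimal = 30834

30834


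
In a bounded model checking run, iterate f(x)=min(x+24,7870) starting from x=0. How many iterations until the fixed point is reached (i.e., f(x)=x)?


Step 1: x=0, cap=7870, increment=24
Step 2: x grows by 24 each step until capped at 7870; fixed point is x=7870
Step 3: iterations = ceil(7870/24) = 328

328


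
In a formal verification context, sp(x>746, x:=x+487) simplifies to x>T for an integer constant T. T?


Formula: sp(P, x:=E) = exists old_x. (x = E[old_x/x]) AND P[old_x/x] (old_x is the value of x before the assignment; eliminate old_x by solving x = E[old_x/x] for old_x)
Step 1: Precondition P: x>746, i.e. old_x > 746
Step 2: Assignment gives x = old_x + 487, so old_x = x - 487
Step 3: Substitute into P: x - 487 > 746
Step 4: Simplify: x > 746+487 = 1233

1233


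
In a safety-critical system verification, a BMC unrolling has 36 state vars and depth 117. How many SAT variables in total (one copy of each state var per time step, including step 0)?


BMC unrolls to depth k, creating one copy of each state var for steps 0..k.
Step count = 117 + 1 = 118 (steps 0 through 117)
Vars per step = 36
Total = 36 * 118 = 4248

4248


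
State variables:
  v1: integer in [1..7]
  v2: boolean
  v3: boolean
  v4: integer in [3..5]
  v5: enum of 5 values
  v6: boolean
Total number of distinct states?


State space = product of domain sizes of all variables.
Domain sizes:
  v1 (integer in [1..7]): 7
  v2 (boolean): 2
  v3 (boolean): 2
  v4 (integer in [3..5]): 3
  v5 (enum of 5 values): 5
  v6 (boolean): 2
Product = 7 * 2 * 2 * 3 * 5 * 2 = 840

840


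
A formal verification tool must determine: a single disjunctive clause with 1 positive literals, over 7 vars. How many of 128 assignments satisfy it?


Step 1: Total=2^7=128
Step 2: Unsat when all 1 false: 2^6=64
Step 3: Sat=128-64=64

64


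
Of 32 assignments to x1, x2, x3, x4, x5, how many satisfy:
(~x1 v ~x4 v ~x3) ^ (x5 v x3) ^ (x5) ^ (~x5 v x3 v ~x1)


CNF with 4 clauses over 5 vars (32 assignments).
An assignment satisfies CNF iff every clause has >=1 true literal.
Check each row (bits = x1,x2,x3,x4,x5; clause T/F shown):
  row 0 [00000]: clauses=TFFT -> 0
  row 1 [00001]: clauses=TTTT -> 1
  row 2 [00010]: clauses=TFFT -> 0
  row 3 [00011]: clauses=TTTT -> 1
  row 4 [00100]: clauses=TTFT -> 0
  row 5 [00101]: clauses=TTTT -> 1
  row 6 [00110]: clauses=TTFT -> 0
  row 7 [00111]: clauses=TTTT -> 1
  row 8 [01000]: clauses=TFFT -> 0
  row 9 [01001]: clauses=TTTT -> 1
  row 10 [01010]: clauses=TFFT -> 0
  row 11 [01011]: clauses=TTTT -> 1
  row 12 [01100]: clauses=TTFT -> 0
  row 13 [01101]: clauses=TTTT -> 1
  row 14 [01110]: clauses=TTFT -> 0
  row 15 [01111]: clauses=TTTT -> 1
  row 16 [10000]: clauses=TFFT -> 0
  row 17 [10001]: clauses=TTTF -> 0
  row 18 [10010]: clauses=TFFT -> 0
  row 19 [10011]: clauses=TTTF -> 0
  row 20 [10100]: clauses=TTFT -> 0
  row 21 [10101]: clauses=TTTT -> 1
  row 22 [10110]: clauses=FTFT -> 0
  row 23 [10111]: clauses=FTTT -> 0
  row 24 [11000]: clauses=TFFT -> 0
  row 25 [11001]: clauses=TTTF -> 0
  row 26 [11010]: clauses=TFFT -> 0
  row 27 [11011]: clauses=TTTF -> 0
  row 28 [11100]: clauses=TTFT -> 0
  row 29 [11101]: clauses=TTTT -> 1
  row 30 [11110]: clauses=FTFT -> 0
  row 31 [11111]: clauses=FTTT -> 0
Full result column, 8 rows per line (x1,x2 fixed per line; x3,x4,x5 runs 000..111 left to right):
  rows 0-7 [x1,x2=00]: 01010101  (ones: 4)
  rows 8-15 [x1,x2=01]: 01010101  (ones: 4)
  rows 16-23 [x1,x2=10]: 00000100  (ones: 1)
  rows 24-31 [x1,x2=11]: 00000100  (ones: 1)
Satisfying assignments = 4+4+1+1 = 10

10


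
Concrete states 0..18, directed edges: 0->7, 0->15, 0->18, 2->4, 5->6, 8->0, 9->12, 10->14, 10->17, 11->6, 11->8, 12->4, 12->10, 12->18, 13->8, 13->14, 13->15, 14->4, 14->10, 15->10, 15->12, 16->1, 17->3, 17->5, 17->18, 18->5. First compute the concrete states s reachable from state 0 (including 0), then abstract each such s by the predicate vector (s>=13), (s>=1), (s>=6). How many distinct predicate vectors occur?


BFS from 0:
Concrete reachable: {0, 3, 4, 5, 6, 7, 10, 12, 14, 15, 17, 18}
Abstract via predicates (s>=13), (s>=1), (s>=6):
  (0,0,0) <- {0}
  (0,1,0) <- {3, 4, 5}
  (0,1,1) <- {6, 7, 10, 12}
  (1,1,1) <- {14, 15, 17, 18}
Distinct abstract states = 4

4


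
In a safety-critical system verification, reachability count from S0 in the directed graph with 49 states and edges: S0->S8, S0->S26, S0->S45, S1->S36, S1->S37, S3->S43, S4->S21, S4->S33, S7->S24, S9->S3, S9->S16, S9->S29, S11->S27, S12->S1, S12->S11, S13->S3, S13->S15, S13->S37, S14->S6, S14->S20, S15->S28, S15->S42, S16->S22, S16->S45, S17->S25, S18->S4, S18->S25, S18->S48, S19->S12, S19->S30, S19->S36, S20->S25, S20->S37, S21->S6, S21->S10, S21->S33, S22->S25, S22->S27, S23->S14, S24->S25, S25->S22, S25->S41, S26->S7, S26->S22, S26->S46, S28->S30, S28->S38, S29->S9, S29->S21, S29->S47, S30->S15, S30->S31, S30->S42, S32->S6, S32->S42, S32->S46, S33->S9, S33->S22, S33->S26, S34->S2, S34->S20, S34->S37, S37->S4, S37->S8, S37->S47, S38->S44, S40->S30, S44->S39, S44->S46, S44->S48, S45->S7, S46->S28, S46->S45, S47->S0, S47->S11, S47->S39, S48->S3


BFS from S0:
  layer 0: {S0}
  layer 1: {S8, S26, S45}
  layer 2: {S7, S22, S46}
  layer 3: {S24, S25, S27, S28}
  layer 4: {S30, S38, S41}
  layer 5: {S15, S31, S42, S44}
  layer 6: {S39, S48}
  layer 7: {S3}
  layer 8: {S43}
Reachable set: {S0, S3, S7, S8, S15, S22, S24, S25, S26, S27, S28, S30, S31, S38, S39, S41, S42, S43, S44, S45, S46, S48}
Count = 22

22


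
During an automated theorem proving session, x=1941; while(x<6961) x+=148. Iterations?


Step 1: x goes from 1941 toward 6961 by 148; the body runs while x<6961, so iterations = ceil((bound-start)/step)
Step 2: Distance=5020
Step 3: ceil(5020/148)=34

34


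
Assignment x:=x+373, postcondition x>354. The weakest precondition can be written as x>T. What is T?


Formula: wp(x:=E, P) = P[E/x] (substitute E for x in postcondition)
Step 1: Postcondition: x>354
Step 2: Substitute x+373 for x: x+373>354
Step 3: Solve for x: x > 354-373 = -19

-19


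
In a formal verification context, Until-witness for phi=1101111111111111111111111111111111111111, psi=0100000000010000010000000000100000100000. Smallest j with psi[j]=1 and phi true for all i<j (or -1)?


(phi U psi) at 0: need smallest j with psi[j]=1 and phi[i]=1 for all i in [0,j).
Scan from step 0:
  step 0: phi=1, psi=0 -> continue
  step 1: psi=1 and phi held for [0,1) -> witness found
Witness step = 1

1


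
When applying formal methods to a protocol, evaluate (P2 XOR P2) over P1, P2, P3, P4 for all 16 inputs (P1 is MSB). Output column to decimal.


Formula: (P2 XOR P2) over P1, P2, P3, P4 (16 rows)
Evaluate each row (bits = P1,P2,P3,P4, MSB first):
  row 0 [0000]: (0 XOR 0) -> 0
  row 1 [0001]: (0 XOR 0) -> 0
  row 2 [0010]: (0 XOR 0) -> 0
  row 3 [0011]: (0 XOR 0) -> 0
  row 4 [0100]: (1 XOR 1) -> 0
  row 5 [0101]: (1 XOR 1) -> 0
  row 6 [0110]: (1 XOR 1) -> 0
  row 7 [0111]: (1 XOR 1) -> 0
  row 8 [1000]: (0 XOR 0) -> 0
  row 9 [1001]: (0 XOR 0) -> 0
  row 10 [1010]: (0 XOR 0) -> 0
  row 11 [1011]: (0 XOR 0) -> 0
  row 12 [1100]: (1 XOR 1) -> 0
  row 13 [1101]: (1 XOR 1) -> 0
  row 14 [1110]: (1 XOR 1) -> 0
  row 15 [1111]: (1 XOR 1) -> 0
Full result column, 4 rows per line (P1,P2 fixed per line; P3,P4 runs 00..11 left to right):
  rows 0-3 [P1,P2=00]: 0000  = hex 0
  rows 4-7 [P1,P2=01]: 0000  = hex 0
  rows 8-11 [P1,P2=10]: 0000  = hex 0
  rows 12-15 [P1,P2=11]: 0000  = hex 0
Output column (row 0 .. row 15) = 0000000000000000
Output column grouped in 4s = 0000 0000 0000 0000 = 0x0000
Convert to decimal digit by digit (value = value*16 + digit):
  0 -> 0
  0*16 + 0 = 0
  0*16 + 0 = 0
  0*16 + 0 = 0
Decimal = 0

0


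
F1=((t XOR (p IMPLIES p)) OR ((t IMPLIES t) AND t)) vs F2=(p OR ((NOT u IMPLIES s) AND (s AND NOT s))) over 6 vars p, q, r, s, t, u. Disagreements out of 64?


F1 = ((t XOR (p IMPLIES p)) OR ((t IMPLIES t) AND t))
F2 = (p OR ((NOT u IMPLIES s) AND (s AND NOT s)))
Evaluate both on each of 64 rows (bits = p,q,r,s,t,u):
  row 0 [000000]: F1=1 F2=0 (differ) -> 1
  row 1 [000001]: F1=1 F2=0 (differ) -> 1
  row 2 [000010]: F1=1 F2=0 (differ) -> 1
  row 3 [000011]: F1=1 F2=0 (differ) -> 1
  row 4 [000100]: F1=1 F2=0 (differ) -> 1
  (every remaining row is evaluated the same way; all 64 results are listed next)
Full result column, 8 rows per line (p,q,r fixed per line; s,t,u runs 000..111 left to right):
  rows 0-7 [p,q,r=000]: 11111111  (ones: 8)
  rows 8-15 [p,q,r=001]: 11111111  (ones: 8)
  rows 16-23 [p,q,r=010]: 11111111  (ones: 8)
  rows 24-31 [p,q,r=011]: 11111111  (ones: 8)
  rows 32-39 [p,q,r=100]: 00000000  (ones: 0)
  rows 40-47 [p,q,r=101]: 00000000  (ones: 0)
  rows 48-55 [p,q,r=110]: 00000000  (ones: 0)
  rows 56-63 [p,q,r=111]: 00000000  (ones: 0)
Disagreements = 8+8+8+8+0+0+0+0 = 32

32


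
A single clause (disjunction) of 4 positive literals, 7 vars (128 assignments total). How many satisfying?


Step 1: Total=2^7=128
Step 2: Unsat when all 4 false: 2^3=8
Step 3: Sat=128-8=120

120


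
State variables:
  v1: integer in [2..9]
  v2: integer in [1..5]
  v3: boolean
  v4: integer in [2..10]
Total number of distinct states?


State space = product of domain sizes of all variables.
Domain sizes:
  v1 (integer in [2..9]): 8
  v2 (integer in [1..5]): 5
  v3 (boolean): 2
  v4 (integer in [2..10]): 9
Product = 8 * 5 * 2 * 9 = 720

720


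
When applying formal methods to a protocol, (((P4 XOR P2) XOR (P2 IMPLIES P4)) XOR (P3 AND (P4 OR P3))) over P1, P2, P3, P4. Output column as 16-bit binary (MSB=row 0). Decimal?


Formula: (((P4 XOR P2) XOR (P2 IMPLIES P4)) XOR (P3 AND (P4 OR P3))) over P1, P2, P3, P4 (16 rows)
Evaluate each row (bits = P1,P2,P3,P4, MSB first):
  row 0 [0000]: (((0 XOR 0) XOR (0 IMPLIES 0)) XOR (0 AND (0 OR 0))) -> 1
  row 1 [0001]: (((1 XOR 0) XOR (0 IMPLIES 1)) XOR (0 AND (1 OR 0))) -> 0
  row 2 [0010]: (((0 XOR 0) XOR (0 IMPLIES 0)) XOR (1 AND (0 OR 1))) -> 0
  row 3 [0011]: (((1 XOR 0) XOR (0 IMPLIES 1)) XOR (1 AND (1 OR 1))) -> 1
  row 4 [0100]: (((0 XOR 1) XOR (1 IMPLIES 0)) XOR (0 AND (0 OR 0))) -> 1
  row 5 [0101]: (((1 XOR 1) XOR (1 IMPLIES 1)) XOR (0 AND (1 OR 0))) -> 1
  row 6 [0110]: (((0 XOR 1) XOR (1 IMPLIES 0)) XOR (1 AND (0 OR 1))) -> 0
  row 7 [0111]: (((1 XOR 1) XOR (1 IMPLIES 1)) XOR (1 AND (1 OR 1))) -> 0
  row 8 [1000]: (((0 XOR 0) XOR (0 IMPLIES 0)) XOR (0 AND (0 OR 0))) -> 1
  row 9 [1001]: (((1 XOR 0) XOR (0 IMPLIES 1)) XOR (0 AND (1 OR 0))) -> 0
  row 10 [1010]: (((0 XOR 0) XOR (0 IMPLIES 0)) XOR (1 AND (0 OR 1))) -> 0
  row 11 [1011]: (((1 XOR 0) XOR (0 IMPLIES 1)) XOR (1 AND (1 OR 1))) -> 1
  row 12 [1100]: (((0 XOR 1) XOR (1 IMPLIES 0)) XOR (0 AND (0 OR 0))) -> 1
  row 13 [1101]: (((1 XOR 1) XOR (1 IMPLIES 1)) XOR (0 AND (1 OR 0))) -> 1
  row 14 [1110]: (((0 XOR 1) XOR (1 IMPLIES 0)) XOR (1 AND (0 OR 1))) -> 0
  row 15 [1111]: (((1 XOR 1) XOR (1 IMPLIES 1)) XOR (1 AND (1 OR 1))) -> 0
Full result column, 4 rows per line (P1,P2 fixed per line; P3,P4 runs 00..11 left to right):
  rows 0-3 [P1,P2=00]: 1001  = hex 9
  rows 4-7 [P1,P2=01]: 1100  = hex C
  rows 8-11 [P1,P2=10]: 1001  = hex 9
  rows 12-15 [P1,P2=11]: 1100  = hex C
Output column (row 0 .. row 15) = 1001110010011100
Output column grouped in 4s = 1001 1100 1001 1100 = 0x9C9C
Convert to decimal digit by digit (value = value*16 + digit):
  9 -> 9
  9*16 + 12 (C) = 156
  156*16 + 9 = 2505
  2505*16 + 12 (C) = 40092
Decimal = 40092

40092


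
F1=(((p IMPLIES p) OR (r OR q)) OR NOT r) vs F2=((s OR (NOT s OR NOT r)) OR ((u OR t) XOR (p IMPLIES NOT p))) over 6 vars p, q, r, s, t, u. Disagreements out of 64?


F1 = (((p IMPLIES p) OR (r OR q)) OR NOT r)
F2 = ((s OR (NOT s OR NOT r)) OR ((u OR t) XOR (p IMPLIES NOT p)))
Evaluate both on each of 64 rows (bits = p,q,r,s,t,u):
  row 0 [000000]: F1=1 F2=1 -> 0
  row 1 [000001]: F1=1 F2=1 -> 0
  row 2 [000010]: F1=1 F2=1 -> 0
  row 3 [000011]: F1=1 F2=1 -> 0
  row 4 [000100]: F1=1 F2=1 -> 0
  (every remaining row is evaluated the same way; all 64 results are listed next)
Full result column, 8 rows per line (p,q,r fixed per line; s,t,u runs 000..111 left to right):
  rows 0-7 [p,q,r=000]: 00000000  (ones: 0)
  rows 8-15 [p,q,r=001]: 00000000  (ones: 0)
  rows 16-23 [p,q,r=010]: 00000000  (ones: 0)
  rows 24-31 [p,q,r=011]: 00000000  (ones: 0)
  rows 32-39 [p,q,r=100]: 00000000  (ones: 0)
  rows 40-47 [p,q,r=101]: 00000000  (ones: 0)
  rows 48-55 [p,q,r=110]: 00000000  (ones: 0)
  rows 56-63 [p,q,r=111]: 00000000  (ones: 0)
Disagreements = 0+0+0+0+0+0+0+0 = 0

0


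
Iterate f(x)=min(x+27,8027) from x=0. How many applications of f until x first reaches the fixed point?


Step 1: x=0, cap=8027, increment=27
Step 2: x grows by 27 each step until capped at 8027; fixed point is x=8027
Step 3: iterations = ceil(8027/27) = 298

298


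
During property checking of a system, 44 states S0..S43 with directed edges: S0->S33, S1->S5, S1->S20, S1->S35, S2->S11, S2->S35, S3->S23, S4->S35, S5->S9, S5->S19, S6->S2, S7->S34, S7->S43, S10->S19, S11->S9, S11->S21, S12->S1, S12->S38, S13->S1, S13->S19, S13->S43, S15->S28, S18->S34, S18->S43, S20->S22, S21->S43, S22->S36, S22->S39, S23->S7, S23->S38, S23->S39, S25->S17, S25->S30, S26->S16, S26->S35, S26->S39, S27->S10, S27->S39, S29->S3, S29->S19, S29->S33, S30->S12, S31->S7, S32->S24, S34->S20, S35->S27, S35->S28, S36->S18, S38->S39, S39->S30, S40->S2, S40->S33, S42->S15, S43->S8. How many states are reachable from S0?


BFS from S0:
  layer 0: {S0}
  layer 1: {S33}
Reachable set: {S0, S33}
Count = 2

2
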